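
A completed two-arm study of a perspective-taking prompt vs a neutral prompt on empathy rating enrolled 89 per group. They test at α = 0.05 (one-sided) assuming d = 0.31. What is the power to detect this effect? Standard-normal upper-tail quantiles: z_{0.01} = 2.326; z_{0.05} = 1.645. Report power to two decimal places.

For two equal groups, power = Φ(d·√(n/2) − z_{α}).
d·√(n/2) = 0.31 × √(89/2) = 0.31 × 6.671 = 2.068.
z_β = 2.068 − 1.645 = 0.423.
Power = Φ(0.423) = 0.664.

power ≈ 0.66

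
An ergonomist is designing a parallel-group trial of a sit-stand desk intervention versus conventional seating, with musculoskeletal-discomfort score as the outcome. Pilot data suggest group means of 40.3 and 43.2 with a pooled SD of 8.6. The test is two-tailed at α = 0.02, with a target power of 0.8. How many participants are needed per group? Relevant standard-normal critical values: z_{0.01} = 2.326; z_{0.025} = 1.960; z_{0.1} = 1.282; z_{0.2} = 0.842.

n = 177 per group

Cohen's d = |M₁ − M₂| / SD_pooled = |40.3 − 43.2| / 8.6 = 2.9 / 8.6 = 0.337.
For two independent groups with equal n: n = 2·((z_{α/2} + z_β) / d)².
z_{α/2} + z_β = 2.326 + 0.842 = 3.168.
n = 2 × (3.168 / 0.337)² = 2 × 9.401² = 2 × 88.37 = 176.7.
Round up to the next whole participant.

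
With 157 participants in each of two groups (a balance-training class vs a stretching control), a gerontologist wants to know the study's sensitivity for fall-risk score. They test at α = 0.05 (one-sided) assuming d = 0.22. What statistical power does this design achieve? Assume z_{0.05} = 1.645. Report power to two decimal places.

power ≈ 0.62

For two equal groups, power = Φ(d·√(n/2) − z_{α}).
d·√(n/2) = 0.22 × √(157/2) = 0.22 × 8.860 = 1.949.
z_β = 1.949 − 1.645 = 0.304.
Power = Φ(0.304) = 0.620.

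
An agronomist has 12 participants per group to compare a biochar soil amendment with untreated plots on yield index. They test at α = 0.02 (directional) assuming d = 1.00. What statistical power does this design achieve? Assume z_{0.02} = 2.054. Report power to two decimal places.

power ≈ 0.65

For two equal groups, power = Φ(d·√(n/2) − z_{α}).
d·√(n/2) = 1.00 × √(12/2) = 1.00 × 2.449 = 2.449.
z_β = 2.449 − 2.054 = 0.395.
Power = Φ(0.395) = 0.654.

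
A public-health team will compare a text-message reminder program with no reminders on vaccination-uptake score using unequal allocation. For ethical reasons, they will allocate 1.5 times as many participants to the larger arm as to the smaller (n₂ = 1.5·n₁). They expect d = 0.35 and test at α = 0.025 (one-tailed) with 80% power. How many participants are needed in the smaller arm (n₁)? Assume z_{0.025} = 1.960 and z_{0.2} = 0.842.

n₁ = 107

With allocation ratio k = n₂/n₁ = 1.5, Var(x̄₁−x̄₂) = σ²(1/n₁ + 1/(k·n₁)) = σ²·(k+1)/(k·n₁).
So n₁ = (1 + 1/k)·((z_{α} + z_β)/d)² = 1.667 × (2.802/0.35)².
n₁ = 1.667 × 64.09 = 106.8.
Round up: n₁ = 107, giving n₂ = ⌈1.5 × 107⌉ = ⌈160.5⌉ = 161.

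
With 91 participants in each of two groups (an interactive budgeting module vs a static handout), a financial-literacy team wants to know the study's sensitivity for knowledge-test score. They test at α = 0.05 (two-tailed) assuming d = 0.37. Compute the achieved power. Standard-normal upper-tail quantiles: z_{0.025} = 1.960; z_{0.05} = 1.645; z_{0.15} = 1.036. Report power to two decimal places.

power ≈ 0.70

For two equal groups, power = Φ(d·√(n/2) − z_{α/2}).
d·√(n/2) = 0.37 × √(91/2) = 0.37 × 6.745 = 2.496.
z_β = 2.496 − 1.960 = 0.536.
Power = Φ(0.536) = 0.704.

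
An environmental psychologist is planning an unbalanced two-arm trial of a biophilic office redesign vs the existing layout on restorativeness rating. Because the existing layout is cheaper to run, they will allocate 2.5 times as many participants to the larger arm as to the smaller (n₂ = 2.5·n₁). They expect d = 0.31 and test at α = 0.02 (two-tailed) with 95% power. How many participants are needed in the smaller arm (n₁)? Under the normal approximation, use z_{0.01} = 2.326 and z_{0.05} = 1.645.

n₁ = 230

With allocation ratio k = n₂/n₁ = 2.5, Var(x̄₁−x̄₂) = σ²(1/n₁ + 1/(k·n₁)) = σ²·(k+1)/(k·n₁).
So n₁ = (1 + 1/k)·((z_{α/2} + z_β)/d)² = 1.400 × (3.971/0.31)².
n₁ = 1.400 × 164.09 = 229.7.
Round up: n₁ = 230, giving n₂ = 2.5 × 230 = 575.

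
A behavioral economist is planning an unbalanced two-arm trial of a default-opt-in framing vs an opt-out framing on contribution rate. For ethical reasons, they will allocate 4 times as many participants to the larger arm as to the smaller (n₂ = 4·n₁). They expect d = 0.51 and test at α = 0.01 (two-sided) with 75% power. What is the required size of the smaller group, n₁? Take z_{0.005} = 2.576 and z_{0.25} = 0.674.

With allocation ratio k = n₂/n₁ = 4, Var(x̄₁−x̄₂) = σ²(1/n₁ + 1/(k·n₁)) = σ²·(k+1)/(k·n₁).
So n₁ = (1 + 1/k)·((z_{α/2} + z_β)/d)² = 1.250 × (3.250/0.51)².
n₁ = 1.250 × 40.61 = 50.8.
Round up: n₁ = 51, giving n₂ = 4 × 51 = 204.

n₁ = 51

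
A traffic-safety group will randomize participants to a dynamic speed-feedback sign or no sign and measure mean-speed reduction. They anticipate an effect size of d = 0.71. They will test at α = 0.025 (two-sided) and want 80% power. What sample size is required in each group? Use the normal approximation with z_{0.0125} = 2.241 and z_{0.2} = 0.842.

For two independent groups with equal n: n = 2·((z_{α/2} + z_β) / d)².
z_{α/2} + z_β = 2.241 + 0.842 = 3.083.
n = 2 × (3.083 / 0.71)² = 2 × 4.342² = 2 × 18.86 = 37.7.
Round up to the next whole participant.

n = 38 per group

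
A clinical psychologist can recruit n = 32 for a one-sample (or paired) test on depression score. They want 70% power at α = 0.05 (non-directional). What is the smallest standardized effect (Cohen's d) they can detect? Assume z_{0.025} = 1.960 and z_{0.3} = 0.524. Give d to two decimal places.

d_min ≈ 0.44

For a single sample (or paired design) of n = 32: d_min = (z_{α/2} + z_β)/√n.
z-sum = 1.960 + 0.524 = 2.484.
d_min = 2.484 / √32 = 2.484 / 5.657 = 0.439.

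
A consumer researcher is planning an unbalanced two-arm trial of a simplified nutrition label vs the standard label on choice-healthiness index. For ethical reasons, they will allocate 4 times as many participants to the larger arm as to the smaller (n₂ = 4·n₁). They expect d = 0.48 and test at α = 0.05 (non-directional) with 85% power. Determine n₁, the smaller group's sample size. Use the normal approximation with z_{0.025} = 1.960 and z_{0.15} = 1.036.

With allocation ratio k = n₂/n₁ = 4, Var(x̄₁−x̄₂) = σ²(1/n₁ + 1/(k·n₁)) = σ²·(k+1)/(k·n₁).
So n₁ = (1 + 1/k)·((z_{α/2} + z_β)/d)² = 1.250 × (2.996/0.48)².
n₁ = 1.250 × 38.96 = 48.7.
Round up: n₁ = 49, giving n₂ = 4 × 49 = 196.

n₁ = 49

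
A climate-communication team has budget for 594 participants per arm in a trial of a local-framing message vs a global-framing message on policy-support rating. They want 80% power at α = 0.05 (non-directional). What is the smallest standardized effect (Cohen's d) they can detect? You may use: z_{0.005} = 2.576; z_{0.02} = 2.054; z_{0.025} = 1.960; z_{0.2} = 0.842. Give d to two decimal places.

For two independent groups of n = 594 each: d_min = (z_{α/2} + z_β)·√(2/n).
z-sum = 1.960 + 0.842 = 2.802.
d_min = 2.802 × √(2/594) = 2.802 × 0.0580 = 0.163.

d_min ≈ 0.16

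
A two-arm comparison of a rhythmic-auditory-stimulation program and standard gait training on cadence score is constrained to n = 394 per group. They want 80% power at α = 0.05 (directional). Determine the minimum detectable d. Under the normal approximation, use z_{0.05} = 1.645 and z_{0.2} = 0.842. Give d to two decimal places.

For two independent groups of n = 394 each: d_min = (z_{α} + z_β)·√(2/n).
z-sum = 1.645 + 0.842 = 2.487.
d_min = 2.487 × √(2/394) = 2.487 × 0.0712 = 0.177.

d_min ≈ 0.18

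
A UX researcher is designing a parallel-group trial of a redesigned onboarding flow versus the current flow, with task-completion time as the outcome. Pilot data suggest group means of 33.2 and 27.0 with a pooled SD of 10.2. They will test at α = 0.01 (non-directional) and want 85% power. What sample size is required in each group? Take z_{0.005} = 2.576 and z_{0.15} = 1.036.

Cohen's d = |M₁ − M₂| / SD_pooled = |33.2 − 27.0| / 10.2 = 6.2 / 10.2 = 0.608.
For two independent groups with equal n: n = 2·((z_{α/2} + z_β) / d)².
z_{α/2} + z_β = 2.576 + 1.036 = 3.612.
n = 2 × (3.612 / 0.608)² = 2 × 5.941² = 2 × 35.29 = 70.6.
Round up to the next whole participant.

n = 71 per group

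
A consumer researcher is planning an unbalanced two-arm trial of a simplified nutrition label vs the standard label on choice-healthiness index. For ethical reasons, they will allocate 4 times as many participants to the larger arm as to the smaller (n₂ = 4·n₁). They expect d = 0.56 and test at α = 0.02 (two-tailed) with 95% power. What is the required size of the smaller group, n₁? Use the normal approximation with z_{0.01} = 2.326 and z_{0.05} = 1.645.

n₁ = 63

With allocation ratio k = n₂/n₁ = 4, Var(x̄₁−x̄₂) = σ²(1/n₁ + 1/(k·n₁)) = σ²·(k+1)/(k·n₁).
So n₁ = (1 + 1/k)·((z_{α/2} + z_β)/d)² = 1.250 × (3.971/0.56)².
n₁ = 1.250 × 50.28 = 62.9.
Round up: n₁ = 63, giving n₂ = 4 × 63 = 252.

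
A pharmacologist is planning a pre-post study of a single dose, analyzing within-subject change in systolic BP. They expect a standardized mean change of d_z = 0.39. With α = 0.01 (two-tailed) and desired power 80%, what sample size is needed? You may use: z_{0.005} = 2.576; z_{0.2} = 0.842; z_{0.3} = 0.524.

For a paired (one-sample on differences) test: n = ((z_{α/2} + z_β) / d)².
z_{α/2} + z_β = 2.576 + 0.842 = 3.418.
n = (3.418 / 0.39)² = 8.764² = 76.81.
Round up.

n = 77 pairs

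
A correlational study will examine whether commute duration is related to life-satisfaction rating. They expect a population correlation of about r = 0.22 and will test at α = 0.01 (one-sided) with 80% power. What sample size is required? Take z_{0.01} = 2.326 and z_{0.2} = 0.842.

n = 204

Fisher's z: C = ½·ln((1+r)/(1−r)) = ½·ln(1.5641) = 0.2237.
n = ((z_{α} + z_β)/C)² + 3.
(2.326 + 0.842) / 0.2237 = 3.168 / 0.2237 = 14.162.
n = 14.162² + 3 = 200.56 + 3 = 203.6.
Round up.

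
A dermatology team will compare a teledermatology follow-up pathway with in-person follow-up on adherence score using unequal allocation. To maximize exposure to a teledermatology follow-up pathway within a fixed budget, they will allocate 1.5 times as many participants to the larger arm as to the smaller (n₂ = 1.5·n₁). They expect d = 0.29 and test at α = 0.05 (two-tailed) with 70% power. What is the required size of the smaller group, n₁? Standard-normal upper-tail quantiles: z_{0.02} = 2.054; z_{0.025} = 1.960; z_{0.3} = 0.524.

With allocation ratio k = n₂/n₁ = 1.5, Var(x̄₁−x̄₂) = σ²(1/n₁ + 1/(k·n₁)) = σ²·(k+1)/(k·n₁).
So n₁ = (1 + 1/k)·((z_{α/2} + z_β)/d)² = 1.667 × (2.484/0.29)².
n₁ = 1.667 × 73.37 = 122.3.
Round up: n₁ = 123, giving n₂ = ⌈1.5 × 123⌉ = ⌈184.5⌉ = 185.

n₁ = 123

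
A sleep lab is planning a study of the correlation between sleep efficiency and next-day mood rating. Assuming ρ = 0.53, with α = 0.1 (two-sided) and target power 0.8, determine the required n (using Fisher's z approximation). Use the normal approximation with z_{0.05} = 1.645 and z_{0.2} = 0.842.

n = 21

Fisher's z: C = ½·ln((1+r)/(1−r)) = ½·ln(3.2553) = 0.5901.
n = ((z_{α/2} + z_β)/C)² + 3.
(1.645 + 0.842) / 0.5901 = 2.487 / 0.5901 = 4.215.
n = 4.215² + 3 = 17.76 + 3 = 20.8.
Round up.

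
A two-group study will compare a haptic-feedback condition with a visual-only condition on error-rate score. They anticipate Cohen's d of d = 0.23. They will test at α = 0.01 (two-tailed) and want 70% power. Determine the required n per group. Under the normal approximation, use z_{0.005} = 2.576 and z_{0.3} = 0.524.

n = 364 per group

For two independent groups with equal n: n = 2·((z_{α/2} + z_β) / d)².
z_{α/2} + z_β = 2.576 + 0.524 = 3.100.
n = 2 × (3.100 / 0.23)² = 2 × 13.478² = 2 × 181.66 = 363.3.
Round up to the next whole participant.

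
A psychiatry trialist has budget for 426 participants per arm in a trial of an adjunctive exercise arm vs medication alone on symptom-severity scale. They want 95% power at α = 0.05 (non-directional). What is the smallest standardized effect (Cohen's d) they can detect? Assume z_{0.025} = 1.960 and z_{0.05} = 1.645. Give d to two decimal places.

d_min ≈ 0.25

For two independent groups of n = 426 each: d_min = (z_{α/2} + z_β)·√(2/n).
z-sum = 1.960 + 1.645 = 3.605.
d_min = 3.605 × √(2/426) = 3.605 × 0.0685 = 0.247.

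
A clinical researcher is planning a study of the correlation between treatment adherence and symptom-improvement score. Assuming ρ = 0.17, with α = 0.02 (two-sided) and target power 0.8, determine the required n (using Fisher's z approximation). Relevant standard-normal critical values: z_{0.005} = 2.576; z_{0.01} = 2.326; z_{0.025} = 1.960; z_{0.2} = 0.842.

Fisher's z: C = ½·ln((1+r)/(1−r)) = ½·ln(1.4096) = 0.1717.
n = ((z_{α/2} + z_β)/C)² + 3.
(2.326 + 0.842) / 0.1717 = 3.168 / 0.1717 = 18.451.
n = 18.451² + 3 = 340.43 + 3 = 343.4.
Round up.

n = 344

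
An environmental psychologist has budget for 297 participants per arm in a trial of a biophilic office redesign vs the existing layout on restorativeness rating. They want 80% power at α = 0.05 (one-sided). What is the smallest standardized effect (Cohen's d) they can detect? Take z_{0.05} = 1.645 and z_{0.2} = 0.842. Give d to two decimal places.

d_min ≈ 0.20

For two independent groups of n = 297 each: d_min = (z_{α} + z_β)·√(2/n).
z-sum = 1.645 + 0.842 = 2.487.
d_min = 2.487 × √(2/297) = 2.487 × 0.0821 = 0.204.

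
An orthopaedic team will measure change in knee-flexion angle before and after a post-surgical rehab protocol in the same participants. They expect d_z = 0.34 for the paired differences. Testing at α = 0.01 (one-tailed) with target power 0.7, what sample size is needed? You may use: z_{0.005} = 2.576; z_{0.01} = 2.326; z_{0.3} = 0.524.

n = 71 pairs

For a paired (one-sample on differences) test: n = ((z_{α} + z_β) / d)².
z_{α} + z_β = 2.326 + 0.524 = 2.850.
n = (2.850 / 0.34)² = 8.382² = 70.26.
Round up.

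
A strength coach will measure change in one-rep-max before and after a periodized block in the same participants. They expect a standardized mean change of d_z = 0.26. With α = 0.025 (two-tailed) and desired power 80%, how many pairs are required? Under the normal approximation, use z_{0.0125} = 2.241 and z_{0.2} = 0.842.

n = 141 pairs

For a paired (one-sample on differences) test: n = ((z_{α/2} + z_β) / d)².
z_{α/2} + z_β = 2.241 + 0.842 = 3.083.
n = (3.083 / 0.26)² = 11.858² = 140.60.
Round up.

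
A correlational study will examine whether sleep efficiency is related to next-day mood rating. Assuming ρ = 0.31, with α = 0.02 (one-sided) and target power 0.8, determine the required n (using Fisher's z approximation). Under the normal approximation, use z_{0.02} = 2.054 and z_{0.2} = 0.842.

Fisher's z: C = ½·ln((1+r)/(1−r)) = ½·ln(1.8986) = 0.3205.
n = ((z_{α} + z_β)/C)² + 3.
(2.054 + 0.842) / 0.3205 = 2.896 / 0.3205 = 9.036.
n = 9.036² + 3 = 81.65 + 3 = 84.6.
Round up.

n = 85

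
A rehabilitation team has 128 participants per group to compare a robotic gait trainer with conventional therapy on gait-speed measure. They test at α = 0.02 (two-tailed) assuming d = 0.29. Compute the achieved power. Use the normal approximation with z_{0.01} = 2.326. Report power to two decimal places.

For two equal groups, power = Φ(d·√(n/2) − z_{α/2}).
d·√(n/2) = 0.29 × √(128/2) = 0.29 × 8.000 = 2.320.
z_β = 2.320 − 2.326 = -0.006.
Power = Φ(-0.006) = 0.498.

power ≈ 0.50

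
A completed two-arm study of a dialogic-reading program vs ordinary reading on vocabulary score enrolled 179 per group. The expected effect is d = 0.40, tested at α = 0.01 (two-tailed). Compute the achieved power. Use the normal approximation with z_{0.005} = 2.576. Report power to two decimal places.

For two equal groups, power = Φ(d·√(n/2) − z_{α/2}).
d·√(n/2) = 0.40 × √(179/2) = 0.40 × 9.460 = 3.784.
z_β = 3.784 − 2.576 = 1.208.
Power = Φ(1.208) = 0.887.

power ≈ 0.89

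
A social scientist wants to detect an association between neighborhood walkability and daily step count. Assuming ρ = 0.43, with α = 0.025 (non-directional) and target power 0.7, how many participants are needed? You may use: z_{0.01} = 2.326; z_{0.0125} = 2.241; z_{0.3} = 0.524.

n = 40

Fisher's z: C = ½·ln((1+r)/(1−r)) = ½·ln(2.5088) = 0.4599.
n = ((z_{α/2} + z_β)/C)² + 3.
(2.241 + 0.524) / 0.4599 = 2.765 / 0.4599 = 6.012.
n = 6.012² + 3 = 36.15 + 3 = 39.1.
Round up.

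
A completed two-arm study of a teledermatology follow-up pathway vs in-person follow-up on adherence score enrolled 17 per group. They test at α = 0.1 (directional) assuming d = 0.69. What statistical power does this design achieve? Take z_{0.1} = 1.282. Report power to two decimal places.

power ≈ 0.77

For two equal groups, power = Φ(d·√(n/2) − z_{α}).
d·√(n/2) = 0.69 × √(17/2) = 0.69 × 2.915 = 2.012.
z_β = 2.012 − 1.282 = 0.730.
Power = Φ(0.730) = 0.767.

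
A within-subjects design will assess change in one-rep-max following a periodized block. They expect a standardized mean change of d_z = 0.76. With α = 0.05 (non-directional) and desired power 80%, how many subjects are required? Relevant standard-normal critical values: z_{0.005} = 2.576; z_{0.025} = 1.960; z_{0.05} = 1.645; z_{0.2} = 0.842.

n = 14 pairs

For a paired (one-sample on differences) test: n = ((z_{α/2} + z_β) / d)².
z_{α/2} + z_β = 1.960 + 0.842 = 2.802.
n = (2.802 / 0.76)² = 3.687² = 13.59.
Round up.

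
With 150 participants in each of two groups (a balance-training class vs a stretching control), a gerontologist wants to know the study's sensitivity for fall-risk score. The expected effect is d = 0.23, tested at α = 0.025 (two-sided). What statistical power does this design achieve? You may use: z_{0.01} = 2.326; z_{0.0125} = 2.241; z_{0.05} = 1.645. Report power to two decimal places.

For two equal groups, power = Φ(d·√(n/2) − z_{α/2}).
d·√(n/2) = 0.23 × √(150/2) = 0.23 × 8.660 = 1.992.
z_β = 1.992 − 2.241 = -0.249.
Power = Φ(-0.249) = 0.402.

power ≈ 0.40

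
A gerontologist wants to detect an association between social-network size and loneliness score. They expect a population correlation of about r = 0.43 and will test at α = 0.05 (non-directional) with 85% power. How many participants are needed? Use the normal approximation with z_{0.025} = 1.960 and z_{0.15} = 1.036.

Fisher's z: C = ½·ln((1+r)/(1−r)) = ½·ln(2.5088) = 0.4599.
n = ((z_{α/2} + z_β)/C)² + 3.
(1.960 + 1.036) / 0.4599 = 2.996 / 0.4599 = 6.514.
n = 6.514² + 3 = 42.44 + 3 = 45.4.
Round up.

n = 46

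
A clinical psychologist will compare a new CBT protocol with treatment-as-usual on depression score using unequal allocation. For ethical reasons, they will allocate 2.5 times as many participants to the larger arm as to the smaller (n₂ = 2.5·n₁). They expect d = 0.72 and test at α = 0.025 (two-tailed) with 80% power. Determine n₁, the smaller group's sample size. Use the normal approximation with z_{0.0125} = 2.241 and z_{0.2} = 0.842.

n₁ = 26

With allocation ratio k = n₂/n₁ = 2.5, Var(x̄₁−x̄₂) = σ²(1/n₁ + 1/(k·n₁)) = σ²·(k+1)/(k·n₁).
So n₁ = (1 + 1/k)·((z_{α/2} + z_β)/d)² = 1.400 × (3.083/0.72)².
n₁ = 1.400 × 18.34 = 25.7.
Round up: n₁ = 26, giving n₂ = 2.5 × 26 = 65.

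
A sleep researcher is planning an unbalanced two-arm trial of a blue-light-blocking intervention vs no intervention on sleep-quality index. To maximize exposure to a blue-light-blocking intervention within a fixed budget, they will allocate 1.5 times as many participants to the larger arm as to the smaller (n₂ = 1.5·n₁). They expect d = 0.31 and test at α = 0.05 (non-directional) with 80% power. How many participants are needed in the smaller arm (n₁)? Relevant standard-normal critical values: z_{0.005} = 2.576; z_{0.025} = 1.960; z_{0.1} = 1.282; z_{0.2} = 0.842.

With allocation ratio k = n₂/n₁ = 1.5, Var(x̄₁−x̄₂) = σ²(1/n₁ + 1/(k·n₁)) = σ²·(k+1)/(k·n₁).
So n₁ = (1 + 1/k)·((z_{α/2} + z_β)/d)² = 1.667 × (2.802/0.31)².
n₁ = 1.667 × 81.70 = 136.2.
Round up: n₁ = 137, giving n₂ = ⌈1.5 × 137⌉ = ⌈205.5⌉ = 206.

n₁ = 137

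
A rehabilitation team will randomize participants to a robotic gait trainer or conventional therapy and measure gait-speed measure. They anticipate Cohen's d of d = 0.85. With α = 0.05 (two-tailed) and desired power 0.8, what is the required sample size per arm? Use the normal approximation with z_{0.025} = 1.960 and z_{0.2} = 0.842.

For two independent groups with equal n: n = 2·((z_{α/2} + z_β) / d)².
z_{α/2} + z_β = 1.960 + 0.842 = 2.802.
n = 2 × (2.802 / 0.85)² = 2 × 3.296² = 2 × 10.87 = 21.7.
Round up to the next whole participant.

n = 22 per group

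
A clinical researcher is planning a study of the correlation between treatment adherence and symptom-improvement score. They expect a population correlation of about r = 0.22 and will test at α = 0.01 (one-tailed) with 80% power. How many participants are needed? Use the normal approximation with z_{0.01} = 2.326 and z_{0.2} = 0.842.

Fisher's z: C = ½·ln((1+r)/(1−r)) = ½·ln(1.5641) = 0.2237.
n = ((z_{α} + z_β)/C)² + 3.
(2.326 + 0.842) / 0.2237 = 3.168 / 0.2237 = 14.162.
n = 14.162² + 3 = 200.56 + 3 = 203.6.
Round up.

n = 204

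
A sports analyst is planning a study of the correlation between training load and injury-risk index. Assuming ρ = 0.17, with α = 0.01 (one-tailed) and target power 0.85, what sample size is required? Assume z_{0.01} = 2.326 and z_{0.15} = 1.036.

Fisher's z: C = ½·ln((1+r)/(1−r)) = ½·ln(1.4096) = 0.1717.
n = ((z_{α} + z_β)/C)² + 3.
(2.326 + 1.036) / 0.1717 = 3.362 / 0.1717 = 19.581.
n = 19.581² + 3 = 383.40 + 3 = 386.4.
Round up.

n = 387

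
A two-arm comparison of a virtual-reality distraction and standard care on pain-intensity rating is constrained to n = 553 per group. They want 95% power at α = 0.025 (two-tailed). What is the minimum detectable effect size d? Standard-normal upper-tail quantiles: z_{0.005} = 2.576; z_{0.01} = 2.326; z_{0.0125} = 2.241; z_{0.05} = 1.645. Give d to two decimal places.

For two independent groups of n = 553 each: d_min = (z_{α/2} + z_β)·√(2/n).
z-sum = 2.241 + 1.645 = 3.886.
d_min = 3.886 × √(2/553) = 3.886 × 0.0601 = 0.234.

d_min ≈ 0.23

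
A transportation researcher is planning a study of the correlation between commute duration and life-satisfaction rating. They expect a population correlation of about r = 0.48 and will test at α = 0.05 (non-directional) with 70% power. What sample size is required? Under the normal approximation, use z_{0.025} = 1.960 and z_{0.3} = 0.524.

n = 26

Fisher's z: C = ½·ln((1+r)/(1−r)) = ½·ln(2.8462) = 0.5230.
n = ((z_{α/2} + z_β)/C)² + 3.
(1.960 + 0.524) / 0.5230 = 2.484 / 0.5230 = 4.750.
n = 4.750² + 3 = 22.56 + 3 = 25.6.
Round up.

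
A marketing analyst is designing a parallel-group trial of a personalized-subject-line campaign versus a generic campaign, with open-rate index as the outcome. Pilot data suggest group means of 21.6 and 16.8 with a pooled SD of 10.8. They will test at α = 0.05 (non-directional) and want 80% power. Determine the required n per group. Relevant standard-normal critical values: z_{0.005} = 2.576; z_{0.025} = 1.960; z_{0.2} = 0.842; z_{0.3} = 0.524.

Cohen's d = |M₁ − M₂| / SD_pooled = |21.6 − 16.8| / 10.8 = 4.8 / 10.8 = 0.444.
For two independent groups with equal n: n = 2·((z_{α/2} + z_β) / d)².
z_{α/2} + z_β = 1.960 + 0.842 = 2.802.
n = 2 × (2.802 / 0.444)² = 2 × 6.311² = 2 × 39.83 = 79.7.
Round up to the next whole participant.

n = 80 per group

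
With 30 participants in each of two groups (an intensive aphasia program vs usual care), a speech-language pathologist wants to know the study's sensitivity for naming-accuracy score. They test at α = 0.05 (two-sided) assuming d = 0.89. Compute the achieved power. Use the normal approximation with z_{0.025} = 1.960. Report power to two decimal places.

For two equal groups, power = Φ(d·√(n/2) − z_{α/2}).
d·√(n/2) = 0.89 × √(30/2) = 0.89 × 3.873 = 3.447.
z_β = 3.447 − 1.960 = 1.487.
Power = Φ(1.487) = 0.931.

power ≈ 0.93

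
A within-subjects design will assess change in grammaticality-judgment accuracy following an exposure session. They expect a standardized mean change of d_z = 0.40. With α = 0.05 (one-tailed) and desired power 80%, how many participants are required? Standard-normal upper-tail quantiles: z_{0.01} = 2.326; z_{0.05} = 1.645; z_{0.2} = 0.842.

For a paired (one-sample on differences) test: n = ((z_{α} + z_β) / d)².
z_{α} + z_β = 1.645 + 0.842 = 2.487.
n = (2.487 / 0.40)² = 6.218² = 38.66.
Round up.

n = 39 pairs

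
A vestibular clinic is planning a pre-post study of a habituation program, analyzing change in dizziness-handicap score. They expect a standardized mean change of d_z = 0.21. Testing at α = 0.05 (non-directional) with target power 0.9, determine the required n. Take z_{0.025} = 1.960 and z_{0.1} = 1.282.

n = 239 pairs

For a paired (one-sample on differences) test: n = ((z_{α/2} + z_β) / d)².
z_{α/2} + z_β = 1.960 + 1.282 = 3.242.
n = (3.242 / 0.21)² = 15.438² = 238.33.
Round up.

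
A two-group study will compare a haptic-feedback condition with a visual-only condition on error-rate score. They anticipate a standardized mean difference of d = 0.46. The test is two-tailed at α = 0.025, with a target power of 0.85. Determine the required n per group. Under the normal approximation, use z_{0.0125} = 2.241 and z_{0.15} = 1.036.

For two independent groups with equal n: n = 2·((z_{α/2} + z_β) / d)².
z_{α/2} + z_β = 2.241 + 1.036 = 3.277.
n = 2 × (3.277 / 0.46)² = 2 × 7.124² = 2 × 50.75 = 101.5.
Round up to the next whole participant.

n = 102 per group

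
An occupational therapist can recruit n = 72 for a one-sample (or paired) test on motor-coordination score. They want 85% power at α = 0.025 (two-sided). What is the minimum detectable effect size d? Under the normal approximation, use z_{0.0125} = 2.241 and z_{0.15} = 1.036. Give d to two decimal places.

d_min ≈ 0.39

For a single sample (or paired design) of n = 72: d_min = (z_{α/2} + z_β)/√n.
z-sum = 2.241 + 1.036 = 3.277.
d_min = 3.277 / √72 = 3.277 / 8.485 = 0.386.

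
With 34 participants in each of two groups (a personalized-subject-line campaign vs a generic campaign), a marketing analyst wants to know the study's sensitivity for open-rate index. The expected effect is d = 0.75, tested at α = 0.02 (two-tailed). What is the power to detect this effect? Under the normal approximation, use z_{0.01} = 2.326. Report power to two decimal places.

power ≈ 0.78

For two equal groups, power = Φ(d·√(n/2) − z_{α/2}).
d·√(n/2) = 0.75 × √(34/2) = 0.75 × 4.123 = 3.092.
z_β = 3.092 − 2.326 = 0.766.
Power = Φ(0.766) = 0.778.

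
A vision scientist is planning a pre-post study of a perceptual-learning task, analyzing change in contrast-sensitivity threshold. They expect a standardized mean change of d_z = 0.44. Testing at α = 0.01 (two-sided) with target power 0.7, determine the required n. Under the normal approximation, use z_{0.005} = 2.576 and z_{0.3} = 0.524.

For a paired (one-sample on differences) test: n = ((z_{α/2} + z_β) / d)².
z_{α/2} + z_β = 2.576 + 0.524 = 3.100.
n = (3.100 / 0.44)² = 7.045² = 49.64.
Round up.

n = 50 pairs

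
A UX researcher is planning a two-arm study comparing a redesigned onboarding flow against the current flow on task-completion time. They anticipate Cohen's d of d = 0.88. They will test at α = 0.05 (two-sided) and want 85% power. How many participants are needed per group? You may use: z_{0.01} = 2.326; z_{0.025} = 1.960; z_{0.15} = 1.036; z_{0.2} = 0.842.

For two independent groups with equal n: n = 2·((z_{α/2} + z_β) / d)².
z_{α/2} + z_β = 1.960 + 1.036 = 2.996.
n = 2 × (2.996 / 0.88)² = 2 × 3.405² = 2 × 11.59 = 23.2.
Round up to the next whole participant.

n = 24 per group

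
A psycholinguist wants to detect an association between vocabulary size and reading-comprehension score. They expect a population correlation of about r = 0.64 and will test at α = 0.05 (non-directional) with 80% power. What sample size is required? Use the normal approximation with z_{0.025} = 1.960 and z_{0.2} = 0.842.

n = 17

Fisher's z: C = ½·ln((1+r)/(1−r)) = ½·ln(4.5556) = 0.7582.
n = ((z_{α/2} + z_β)/C)² + 3.
(1.960 + 0.842) / 0.7582 = 2.802 / 0.7582 = 3.696.
n = 3.696² + 3 = 13.66 + 3 = 16.7.
Round up.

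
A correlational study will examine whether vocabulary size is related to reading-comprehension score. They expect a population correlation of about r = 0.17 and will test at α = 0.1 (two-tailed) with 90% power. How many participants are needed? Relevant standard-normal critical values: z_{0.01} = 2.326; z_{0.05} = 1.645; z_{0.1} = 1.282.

n = 294

Fisher's z: C = ½·ln((1+r)/(1−r)) = ½·ln(1.4096) = 0.1717.
n = ((z_{α/2} + z_β)/C)² + 3.
(1.645 + 1.282) / 0.1717 = 2.927 / 0.1717 = 17.047.
n = 17.047² + 3 = 290.61 + 3 = 293.6.
Round up.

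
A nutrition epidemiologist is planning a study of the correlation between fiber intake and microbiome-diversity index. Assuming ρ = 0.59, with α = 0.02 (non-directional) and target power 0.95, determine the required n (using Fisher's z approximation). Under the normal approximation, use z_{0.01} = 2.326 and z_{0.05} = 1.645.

Fisher's z: C = ½·ln((1+r)/(1−r)) = ½·ln(3.8780) = 0.6777.
n = ((z_{α/2} + z_β)/C)² + 3.
(2.326 + 1.645) / 0.6777 = 3.971 / 0.6777 = 5.860.
n = 5.860² + 3 = 34.33 + 3 = 37.3.
Round up.

n = 38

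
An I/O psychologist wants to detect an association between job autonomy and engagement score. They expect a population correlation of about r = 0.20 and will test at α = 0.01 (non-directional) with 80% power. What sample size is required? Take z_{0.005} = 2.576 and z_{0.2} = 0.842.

Fisher's z: C = ½·ln((1+r)/(1−r)) = ½·ln(1.5000) = 0.2027.
n = ((z_{α/2} + z_β)/C)² + 3.
(2.576 + 0.842) / 0.2027 = 3.418 / 0.2027 = 16.862.
n = 16.862² + 3 = 284.34 + 3 = 287.3.
Round up.

n = 288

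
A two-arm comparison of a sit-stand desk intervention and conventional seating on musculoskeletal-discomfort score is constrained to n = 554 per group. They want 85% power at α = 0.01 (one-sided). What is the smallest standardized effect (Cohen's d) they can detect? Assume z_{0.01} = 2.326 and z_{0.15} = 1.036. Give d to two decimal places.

For two independent groups of n = 554 each: d_min = (z_{α} + z_β)·√(2/n).
z-sum = 2.326 + 1.036 = 3.362.
d_min = 3.362 × √(2/554) = 3.362 × 0.0601 = 0.202.

d_min ≈ 0.20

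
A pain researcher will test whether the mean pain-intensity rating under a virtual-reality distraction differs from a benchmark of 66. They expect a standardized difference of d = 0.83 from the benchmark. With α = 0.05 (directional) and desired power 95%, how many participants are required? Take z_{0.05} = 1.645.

For a one-sample test: n = ((z_{α} + z_β) / d)².
z_{α} + z_β = 1.645 + 1.645 = 3.290.
n = (3.290 / 0.83)² = 3.964² = 15.71.
Round up.

n = 16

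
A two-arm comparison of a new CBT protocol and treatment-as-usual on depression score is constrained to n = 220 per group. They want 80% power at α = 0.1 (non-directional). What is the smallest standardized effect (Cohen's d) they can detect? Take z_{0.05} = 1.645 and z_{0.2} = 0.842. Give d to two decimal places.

d_min ≈ 0.24

For two independent groups of n = 220 each: d_min = (z_{α/2} + z_β)·√(2/n).
z-sum = 1.645 + 0.842 = 2.487.
d_min = 2.487 × √(2/220) = 2.487 × 0.0953 = 0.237.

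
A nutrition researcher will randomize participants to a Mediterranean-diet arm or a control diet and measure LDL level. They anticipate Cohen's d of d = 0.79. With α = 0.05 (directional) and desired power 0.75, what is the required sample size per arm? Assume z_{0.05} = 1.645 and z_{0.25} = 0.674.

For two independent groups with equal n: n = 2·((z_{α} + z_β) / d)².
z_{α} + z_β = 1.645 + 0.674 = 2.319.
n = 2 × (2.319 / 0.79)² = 2 × 2.935² = 2 × 8.62 = 17.2.
Round up to the next whole participant.

n = 18 per group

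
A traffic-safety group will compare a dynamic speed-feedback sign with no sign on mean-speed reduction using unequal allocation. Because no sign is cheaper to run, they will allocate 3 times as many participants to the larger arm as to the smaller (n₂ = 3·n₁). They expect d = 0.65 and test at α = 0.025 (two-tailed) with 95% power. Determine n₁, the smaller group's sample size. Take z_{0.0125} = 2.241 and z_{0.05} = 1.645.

With allocation ratio k = n₂/n₁ = 3, Var(x̄₁−x̄₂) = σ²(1/n₁ + 1/(k·n₁)) = σ²·(k+1)/(k·n₁).
So n₁ = (1 + 1/k)·((z_{α/2} + z_β)/d)² = 1.333 × (3.886/0.65)².
n₁ = 1.333 × 35.74 = 47.7.
Round up: n₁ = 48, giving n₂ = 3 × 48 = 144.

n₁ = 48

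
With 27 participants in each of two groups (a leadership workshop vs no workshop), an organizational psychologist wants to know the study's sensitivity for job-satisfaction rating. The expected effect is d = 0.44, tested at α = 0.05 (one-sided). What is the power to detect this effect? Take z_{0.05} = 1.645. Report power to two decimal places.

For two equal groups, power = Φ(d·√(n/2) − z_{α}).
d·√(n/2) = 0.44 × √(27/2) = 0.44 × 3.674 = 1.617.
z_β = 1.617 − 1.645 = -0.028.
Power = Φ(-0.028) = 0.489.

power ≈ 0.49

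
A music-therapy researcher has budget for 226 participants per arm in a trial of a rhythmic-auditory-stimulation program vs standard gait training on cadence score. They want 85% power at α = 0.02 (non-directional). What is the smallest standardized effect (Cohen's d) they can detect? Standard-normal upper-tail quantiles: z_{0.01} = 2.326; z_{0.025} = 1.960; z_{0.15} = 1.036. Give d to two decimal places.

d_min ≈ 0.32

For two independent groups of n = 226 each: d_min = (z_{α/2} + z_β)·√(2/n).
z-sum = 2.326 + 1.036 = 3.362.
d_min = 3.362 × √(2/226) = 3.362 × 0.0941 = 0.316.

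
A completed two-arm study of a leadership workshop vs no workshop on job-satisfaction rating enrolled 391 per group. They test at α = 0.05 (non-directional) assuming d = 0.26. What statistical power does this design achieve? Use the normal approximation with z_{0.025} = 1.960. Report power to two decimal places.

For two equal groups, power = Φ(d·√(n/2) − z_{α/2}).
d·√(n/2) = 0.26 × √(391/2) = 0.26 × 13.982 = 3.635.
z_β = 3.635 − 1.960 = 1.675.
Power = Φ(1.675) = 0.953.

power ≈ 0.95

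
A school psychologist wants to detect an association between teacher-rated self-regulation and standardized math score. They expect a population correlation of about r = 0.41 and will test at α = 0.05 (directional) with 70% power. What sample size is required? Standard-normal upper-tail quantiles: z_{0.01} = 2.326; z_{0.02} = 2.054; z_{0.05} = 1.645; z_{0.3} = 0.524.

Fisher's z: C = ½·ln((1+r)/(1−r)) = ½·ln(2.3898) = 0.4356.
n = ((z_{α} + z_β)/C)² + 3.
(1.645 + 0.524) / 0.4356 = 2.169 / 0.4356 = 4.979.
n = 4.979² + 3 = 24.79 + 3 = 27.8.
Round up.

n = 28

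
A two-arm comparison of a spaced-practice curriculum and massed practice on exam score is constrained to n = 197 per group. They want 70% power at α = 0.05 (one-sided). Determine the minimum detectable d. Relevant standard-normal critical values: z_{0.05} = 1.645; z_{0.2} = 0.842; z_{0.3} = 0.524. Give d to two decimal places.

For two independent groups of n = 197 each: d_min = (z_{α} + z_β)·√(2/n).
z-sum = 1.645 + 0.524 = 2.169.
d_min = 2.169 × √(2/197) = 2.169 × 0.1008 = 0.219.

d_min ≈ 0.22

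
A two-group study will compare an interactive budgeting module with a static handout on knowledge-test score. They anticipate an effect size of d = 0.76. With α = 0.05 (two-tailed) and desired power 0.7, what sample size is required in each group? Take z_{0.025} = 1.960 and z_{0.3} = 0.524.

For two independent groups with equal n: n = 2·((z_{α/2} + z_β) / d)².
z_{α/2} + z_β = 1.960 + 0.524 = 2.484.
n = 2 × (2.484 / 0.76)² = 2 × 3.268² = 2 × 10.68 = 21.4.
Round up to the next whole participant.

n = 22 per group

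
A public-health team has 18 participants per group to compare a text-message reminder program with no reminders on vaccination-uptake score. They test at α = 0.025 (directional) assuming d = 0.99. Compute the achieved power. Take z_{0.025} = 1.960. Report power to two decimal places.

For two equal groups, power = Φ(d·√(n/2) − z_{α}).
d·√(n/2) = 0.99 × √(18/2) = 0.99 × 3.000 = 2.970.
z_β = 2.970 − 1.960 = 1.010.
Power = Φ(1.010) = 0.844.

power ≈ 0.84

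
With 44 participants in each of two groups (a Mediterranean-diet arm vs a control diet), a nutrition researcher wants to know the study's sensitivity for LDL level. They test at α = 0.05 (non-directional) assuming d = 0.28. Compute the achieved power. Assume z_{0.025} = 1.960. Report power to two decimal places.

For two equal groups, power = Φ(d·√(n/2) − z_{α/2}).
d·√(n/2) = 0.28 × √(44/2) = 0.28 × 4.690 = 1.313.
z_β = 1.313 − 1.960 = -0.647.
Power = Φ(-0.647) = 0.259.

power ≈ 0.26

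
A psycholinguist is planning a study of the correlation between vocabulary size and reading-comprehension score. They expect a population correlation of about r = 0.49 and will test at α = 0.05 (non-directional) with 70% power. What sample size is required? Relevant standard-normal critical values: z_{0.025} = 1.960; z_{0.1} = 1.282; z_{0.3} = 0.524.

Fisher's z: C = ½·ln((1+r)/(1−r)) = ½·ln(2.9216) = 0.5361.
n = ((z_{α/2} + z_β)/C)² + 3.
(1.960 + 0.524) / 0.5361 = 2.484 / 0.5361 = 4.633.
n = 4.633² + 3 = 21.47 + 3 = 24.5.
Round up.

n = 25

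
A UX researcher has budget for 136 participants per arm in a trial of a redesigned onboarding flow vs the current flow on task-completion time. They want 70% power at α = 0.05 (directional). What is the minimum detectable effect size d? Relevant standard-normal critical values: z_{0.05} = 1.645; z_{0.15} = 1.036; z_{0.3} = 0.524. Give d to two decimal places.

d_min ≈ 0.26

For two independent groups of n = 136 each: d_min = (z_{α} + z_β)·√(2/n).
z-sum = 1.645 + 0.524 = 2.169.
d_min = 2.169 × √(2/136) = 2.169 × 0.1213 = 0.263.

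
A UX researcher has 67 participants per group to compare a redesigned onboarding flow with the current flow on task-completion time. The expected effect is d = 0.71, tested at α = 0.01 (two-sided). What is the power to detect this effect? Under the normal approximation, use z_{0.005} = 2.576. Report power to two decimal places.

For two equal groups, power = Φ(d·√(n/2) − z_{α/2}).
d·√(n/2) = 0.71 × √(67/2) = 0.71 × 5.788 = 4.109.
z_β = 4.109 − 2.576 = 1.533.
Power = Φ(1.533) = 0.937.

power ≈ 0.94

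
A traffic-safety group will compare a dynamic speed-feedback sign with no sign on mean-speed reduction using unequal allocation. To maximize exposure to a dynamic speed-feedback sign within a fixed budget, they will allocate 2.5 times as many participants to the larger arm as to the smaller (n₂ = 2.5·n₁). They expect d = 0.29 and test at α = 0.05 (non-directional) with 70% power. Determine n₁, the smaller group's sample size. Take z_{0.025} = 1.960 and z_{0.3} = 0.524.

n₁ = 103

With allocation ratio k = n₂/n₁ = 2.5, Var(x̄₁−x̄₂) = σ²(1/n₁ + 1/(k·n₁)) = σ²·(k+1)/(k·n₁).
So n₁ = (1 + 1/k)·((z_{α/2} + z_β)/d)² = 1.400 × (2.484/0.29)².
n₁ = 1.400 × 73.37 = 102.7.
Round up: n₁ = 103, giving n₂ = ⌈2.5 × 103⌉ = ⌈257.5⌉ = 258.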